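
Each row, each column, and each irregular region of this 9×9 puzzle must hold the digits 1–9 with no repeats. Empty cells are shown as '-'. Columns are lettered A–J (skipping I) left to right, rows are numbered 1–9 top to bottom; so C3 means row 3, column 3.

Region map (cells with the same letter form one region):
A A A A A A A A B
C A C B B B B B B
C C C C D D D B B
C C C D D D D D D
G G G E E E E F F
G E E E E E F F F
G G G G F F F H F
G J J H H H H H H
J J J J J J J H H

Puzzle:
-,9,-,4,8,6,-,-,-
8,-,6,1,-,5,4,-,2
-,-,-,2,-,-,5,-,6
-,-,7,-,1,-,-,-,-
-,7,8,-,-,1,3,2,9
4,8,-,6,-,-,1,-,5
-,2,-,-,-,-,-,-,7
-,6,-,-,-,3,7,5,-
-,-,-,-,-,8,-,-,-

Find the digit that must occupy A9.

2

G1 = 2: row 1 has {4,6,8,9}; col 7 has {1,3,4,5,7}; region has {4,6,8,9} → only 2 remains.
J1 = 3: row 1 has {2,4,6,8,9}; col 9 has {2,5,6,7,9}; region has {1,2,4,5,6} → only 3 remains.
B2 = 3: row 2 has {1,2,4,5,6,8}; col 2 has {2,6,7,8,9}; region has {2,4,6,8,9} → only 3 remains.
D5 = 5: row 5 has {1,2,3,7,8,9}; col 4 has {1,2,4,6}; region has {1,3,6,8} → only 5 remains.
E5 = 4: row 5 has {1,2,3,5,7,8,9}; col 5 has {1,8}; region has {1,3,5,6,8} → only 4 remains.
H6 = 3: row 6 has {1,4,5,6,8}; col 8 has {2,5}; region has {1,2,5,7,9} → only 3 remains.
E7 = 6: row 7 has {2,7}; col 5 has {1,4,8}; region has {1,2,3,5,7,9} → only 6 remains.
F7 = 4: row 7 has {2,6,7}; col 6 has {1,3,5,6,8}; region has {1,2,3,5,6,7,9} → only 4 remains.
G7 = 8: row 7 has {2,4,6,7}; col 7 has {1,2,3,4,5,7}; region has {1,2,3,4,5,6,7,9} → only 8 remains.
G9 = 9: row 9 has {8}; col 7 has {1,2,3,4,5,7,8}; region has {6,8} → only 9 remains.
G4 = 6: row 4 has {1,7}; col 7 has {1,2,3,4,5,7,8,9}; region has {1,5} → only 6 remains.
A5 = 6: row 5 has {1,2,3,4,5,7,8,9}; col 1 has {4,8}; region has {2,4,7,8} → only 6 remains.
H3 = 8: in row 3, 8 can only go here (every other open cell in that row sees an 8).
F4 = 2: in row 4, 2 can only go here (every other open cell in that row sees a 2).
H9 = 6: in row 9, 6 can only go here (every other open cell in that row sees a 6).
A9 = 2: in column 1, 2 can only go here (every other open cell in that column sees a 2).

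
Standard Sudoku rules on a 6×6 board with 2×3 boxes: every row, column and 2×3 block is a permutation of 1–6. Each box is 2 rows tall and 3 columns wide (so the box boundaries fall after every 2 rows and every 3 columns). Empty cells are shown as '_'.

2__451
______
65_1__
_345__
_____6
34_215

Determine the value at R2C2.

1

R1C2 = 6 (sole candidate).
R1C3 = 3 (sole candidate).
R2C2 = 1: row 2 has {}; col 2 has {3,4,5,6}; box has {2,3,6} → only 1 remains.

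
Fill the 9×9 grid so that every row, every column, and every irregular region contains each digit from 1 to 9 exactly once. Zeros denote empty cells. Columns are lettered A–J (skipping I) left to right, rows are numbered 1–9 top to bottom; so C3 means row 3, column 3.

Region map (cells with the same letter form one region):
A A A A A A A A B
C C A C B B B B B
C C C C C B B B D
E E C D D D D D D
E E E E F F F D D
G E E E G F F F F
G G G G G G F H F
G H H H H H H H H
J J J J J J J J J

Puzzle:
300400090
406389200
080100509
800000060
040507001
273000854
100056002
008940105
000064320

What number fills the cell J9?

G1 = 7 (sole candidate).
J1 = 6 (sole candidate).
B2 = 5 (sole candidate).
J2 = 7 (sole candidate).
F3 = 3 (sole candidate).
H3 = 4 (sole candidate).
G4 = 4 (sole candidate).
J4 = 3 (sole candidate).
H5 = 8 (sole candidate).
D6 = 6 (sole candidate).
E6 = 9 (sole candidate).
F6 = 1 (sole candidate).
B7 = 3 (sole candidate).
G7 = 9 (sole candidate).
H7 = 7 (sole candidate).
A8 = 7 (sole candidate).
F8 = 2 (sole candidate).
H8 = 3 (sole candidate).
J9 = 8: row 9 has {2,3,4,6}; col 9 has {1,2,3,4,5,6,7,9}; region has {2,3,4,6} → only 8 remains.

8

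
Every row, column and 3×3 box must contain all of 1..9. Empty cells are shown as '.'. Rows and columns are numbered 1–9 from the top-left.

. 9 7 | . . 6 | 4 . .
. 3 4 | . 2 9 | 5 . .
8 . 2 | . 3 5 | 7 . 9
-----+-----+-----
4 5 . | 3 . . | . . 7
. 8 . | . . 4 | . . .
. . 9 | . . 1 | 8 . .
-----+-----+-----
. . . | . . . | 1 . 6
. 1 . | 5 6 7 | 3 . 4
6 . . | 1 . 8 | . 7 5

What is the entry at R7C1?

R1C4 = 8 (sole candidate).
R1C5 = 1 (sole candidate).
R2C1 = 1 (sole candidate).
R2C4 = 7 (sole candidate).
R2C9 = 8 (sole candidate).
R3C2 = 6 (sole candidate).
R3C4 = 4 (sole candidate).
R3C8 = 1 (sole candidate).
R4C6 = 2 (sole candidate).
R6C4 = 6 (sole candidate).
R7C6 = 3 (sole candidate).
R8C3 = 8 (sole candidate).
R9C3 = 3 (sole candidate).
R1C1 = 5 (sole candidate).
R2C8 = 6 (sole candidate).
R4C8 = 9 (sole candidate).
R5C4 = 9 (sole candidate).
R7C3 = 5 (sole candidate).
R7C4 = 2 (sole candidate).
R7C8 = 8 (sole candidate).
R8C8 = 2 (sole candidate).
R9C7 = 9 (sole candidate).
R1C8 = 3 (sole candidate).
R1C9 = 2 (sole candidate).
R4C5 = 8 (sole candidate).
R4C7 = 6 (sole candidate).
R5C7 = 2 (sole candidate).
R5C8 = 5 (sole candidate).
R6C8 = 4 (sole candidate).
R6C9 = 3 (sole candidate).
R8C1 = 9 (sole candidate).
R9C5 = 4 (sole candidate).
R4C3 = 1 (sole candidate).
R5C3 = 6 (sole candidate).
R5C5 = 7 (sole candidate).
R5C9 = 1 (sole candidate).
R6C5 = 5 (sole candidate).
R7C1 = 7: row 7 has {1,2,3,5,6,8}; col 1 has {1,4,5,6,8,9}; box has {1,3,5,6,8,9} → only 7 remains.

7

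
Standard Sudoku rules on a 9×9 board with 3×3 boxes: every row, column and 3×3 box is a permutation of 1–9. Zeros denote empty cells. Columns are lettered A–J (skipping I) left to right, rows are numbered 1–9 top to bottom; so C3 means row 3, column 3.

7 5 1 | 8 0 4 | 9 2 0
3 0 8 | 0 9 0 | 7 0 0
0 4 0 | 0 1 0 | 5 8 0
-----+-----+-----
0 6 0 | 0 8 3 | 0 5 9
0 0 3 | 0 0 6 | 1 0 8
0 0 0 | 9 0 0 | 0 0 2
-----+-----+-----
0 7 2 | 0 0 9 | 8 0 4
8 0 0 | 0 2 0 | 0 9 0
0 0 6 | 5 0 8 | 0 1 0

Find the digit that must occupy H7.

B2 = 2 (sole candidate).
D2 = 6 (sole candidate).
F2 = 5 (sole candidate).
H2 = 4 (sole candidate).
J2 = 1 (sole candidate).
C3 = 9 (sole candidate).
G4 = 4 (sole candidate).
B5 = 9 (sole candidate).
H5 = 7 (sole candidate).
B9 = 3 (sole candidate).
G9 = 2 (sole candidate).
J9 = 7 (sole candidate).
E1 = 3 (sole candidate).
J1 = 6 (sole candidate).
A3 = 6 (sole candidate).
J3 = 3 (sole candidate).
C4 = 7 (sole candidate).
E7 = 6 (sole candidate).
H7 = 3: row 7 has {2,4,6,7,8,9}; col 8 has {1,2,4,5,7,8,9}; box has {1,2,4,7,8,9} → only 3 remains.

3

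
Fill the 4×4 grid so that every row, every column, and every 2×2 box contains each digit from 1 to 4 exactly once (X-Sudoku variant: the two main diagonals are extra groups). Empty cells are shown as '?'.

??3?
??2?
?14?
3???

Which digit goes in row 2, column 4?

row 1, column 4 = 4 (sole candidate).
row 2, column 2 = 3 (sole candidate).
row 2, column 4 = 1: row 2 has {2,3}; col 4 has {4}; box has {2,3,4} → only 1 remains.

1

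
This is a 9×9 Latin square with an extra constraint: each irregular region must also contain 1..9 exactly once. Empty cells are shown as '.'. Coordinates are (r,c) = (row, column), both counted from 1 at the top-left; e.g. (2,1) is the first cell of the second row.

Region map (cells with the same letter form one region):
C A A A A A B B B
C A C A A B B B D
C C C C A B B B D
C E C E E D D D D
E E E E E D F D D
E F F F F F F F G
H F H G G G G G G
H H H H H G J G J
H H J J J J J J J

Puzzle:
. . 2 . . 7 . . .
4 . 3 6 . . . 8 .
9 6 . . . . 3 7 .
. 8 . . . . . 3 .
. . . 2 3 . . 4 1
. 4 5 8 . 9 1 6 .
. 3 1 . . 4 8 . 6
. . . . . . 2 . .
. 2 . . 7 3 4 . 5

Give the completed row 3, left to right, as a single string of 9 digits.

968541372

(3,3) = 8: row 3 has {3,6,7,9}; col 3 has {1,2,3,5}; region has {3,4,6,9} → only 8 remains.
(3,9) = 2: row 3 has {3,6,7,8,9}; col 9 has {1,5,6}; region has {1,3,4} → only 2 remains.
(4,3) = 7: row 4 has {3,8}; col 3 has {1,2,3,5,8}; region has {3,4,6,8,9} → only 7 remains.
(4,9) = 9: row 4 has {3,7,8}; col 9 has {1,2,5,6}; region has {1,2,3,4} → only 9 remains.
(5,7) = 7: row 5 has {1,2,3,4}; col 7 has {1,2,3,4,8}; region has {1,3,4,5,6,8,9} → only 7 remains.
(6,1) = 7: row 6 has {1,4,5,6,8,9}; col 1 has {4,9}; region has {2,3,8} → only 7 remains.
(6,5) = 2: row 6 has {1,4,5,6,7,8,9}; col 5 has {3,7}; region has {1,3,4,5,6,7,8,9} → only 2 remains.
(6,9) = 3: row 6 has {1,2,4,5,6,7,8,9}; col 9 has {1,2,5,6,9}; region has {4,6,8} → only 3 remains.
(7,1) = 5: row 7 has {1,3,4,6,8}; col 1 has {4,7,9}; region has {1,2} → only 5 remains.
(7,5) = 9: row 7 has {1,3,4,5,6,8}; col 5 has {2,3,7}; region has {3,4,6,8} → only 9 remains.
(7,8) = 2: row 7 has {1,3,4,5,6,8,9}; col 8 has {3,4,6,7,8}; region has {3,4,6,8,9} → only 2 remains.
(8,9) = 8: row 8 has {2}; col 9 has {1,2,3,5,6,9}; region has {2,3,4,5,7} → only 8 remains.
(1,1) = 1: row 1 has {2,7}; col 1 has {4,5,7,9}; region has {3,4,6,7,8,9} → only 1 remains.
(1,9) = 4: row 1 has {1,2,7}; col 9 has {1,2,3,5,6,8,9}; region has {3,7,8} → only 4 remains.
(2,9) = 7: row 2 has {3,4,6,8}; col 9 has {1,2,3,4,5,6,8,9}; region has {1,2,3,4,9} → only 7 remains.
(3,4) = 5: row 3 has {2,3,6,7,8,9}; col 4 has {2,6,8}; region has {1,3,4,6,7,8,9} → only 5 remains.
(3,6) = 1: row 3 has {2,3,5,6,7,8,9}; col 6 has {3,4,7,9}; region has {3,4,7,8} → only 1 remains.
(4,1) = 2: row 4 has {3,7,8,9}; col 1 has {1,4,5,7,9}; region has {1,3,4,5,6,7,8,9} → only 2 remains.
(5,1) = 6: row 5 has {1,2,3,4,7}; col 1 has {1,2,4,5,7,9}; region has {2,3,7,8} → only 6 remains.
(5,3) = 9: row 5 has {1,2,3,4,6,7}; col 3 has {1,2,3,5,7,8}; region has {2,3,6,7,8} → only 9 remains.
(7,4) = 7: row 7 has {1,2,3,4,5,6,8,9}; col 4 has {2,5,6,8}; region has {2,3,4,6,8,9} → only 7 remains.
(8,1) = 3: row 8 has {2,8}; col 1 has {1,2,4,5,6,7,9}; region has {1,2,5} → only 3 remains.
(8,6) = 5: row 8 has {2,3,8}; col 6 has {1,3,4,7,9}; region has {2,3,4,6,7,8,9} → only 5 remains.
(8,8) = 1: row 8 has {2,3,5,8}; col 8 has {2,3,4,6,7,8}; region has {2,3,4,5,6,7,8,9} → only 1 remains.
(9,1) = 8: row 9 has {2,3,4,5,7}; col 1 has {1,2,3,4,5,6,7,9}; region has {1,2,3,5} → only 8 remains.
(9,3) = 6: row 9 has {2,3,4,5,7,8}; col 3 has {1,2,3,5,7,8,9}; region has {2,3,4,5,7,8} → only 6 remains.
(9,8) = 9: row 9 has {2,3,4,5,6,7,8}; col 8 has {1,2,3,4,6,7,8}; region has {2,3,4,5,6,7,8} → only 9 remains.
(1,8) = 5: row 1 has {1,2,4,7}; col 8 has {1,2,3,4,6,7,8,9}; region has {1,3,4,7,8} → only 5 remains.
(2,6) = 2: row 2 has {3,4,6,7,8}; col 6 has {1,3,4,5,7,9}; region has {1,3,4,5,7,8} → only 2 remains.
(2,7) = 9: row 2 has {2,3,4,6,7,8}; col 7 has {1,2,3,4,7,8}; region has {1,2,3,4,5,7,8} → only 9 remains.
(3,5) = 4: row 3 has {1,2,3,5,6,7,8,9}; col 5 has {2,3,7,9}; region has {2,6,7} → only 4 remains.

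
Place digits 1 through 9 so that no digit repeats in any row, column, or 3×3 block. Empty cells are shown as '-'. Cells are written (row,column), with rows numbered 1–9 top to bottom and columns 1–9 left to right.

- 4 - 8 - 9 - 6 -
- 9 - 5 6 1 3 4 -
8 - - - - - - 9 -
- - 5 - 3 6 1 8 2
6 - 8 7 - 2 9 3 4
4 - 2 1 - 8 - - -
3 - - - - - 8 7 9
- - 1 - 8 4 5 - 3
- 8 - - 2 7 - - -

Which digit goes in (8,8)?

(1,5) = 7: row 1 has {4,6,8,9}; col 5 has {2,3,6,8}; box has {1,5,6,8,9} → only 7 remains.
(1,7) = 2: row 1 has {4,6,7,8,9}; col 7 has {1,3,5,8,9}; box has {3,4,6,9} → only 2 remains.
(2,3) = 7: row 2 has {1,3,4,5,6,9}; col 3 has {1,2,5,8}; box has {4,8,9} → only 7 remains.
(2,9) = 8: row 2 has {1,3,4,5,6,7,9}; col 9 has {2,3,4,9}; box has {2,3,4,6,9} → only 8 remains.
(3,5) = 4: row 3 has {8,9}; col 5 has {2,3,6,7,8}; box has {1,5,6,7,8,9} → only 4 remains.
(3,6) = 3: row 3 has {4,8,9}; col 6 has {1,2,4,6,7,8,9}; box has {1,4,5,6,7,8,9} → only 3 remains.
(3,7) = 7: row 3 has {3,4,8,9}; col 7 has {1,2,3,5,8,9}; box has {2,3,4,6,8,9} → only 7 remains.
(4,2) = 7: row 4 has {1,2,3,5,6,8}; col 2 has {4,8,9}; box has {2,4,5,6,8} → only 7 remains.
(5,2) = 1: row 5 has {2,3,4,6,7,8,9}; col 2 has {4,7,8,9}; box has {2,4,5,6,7,8} → only 1 remains.
(5,5) = 5: row 5 has {1,2,3,4,6,7,8,9}; col 5 has {2,3,4,6,7,8}; box has {1,2,3,6,7,8} → only 5 remains.
(6,2) = 3: row 6 has {1,2,4,8}; col 2 has {1,4,7,8,9}; box has {1,2,4,5,6,7,8} → only 3 remains.
(6,5) = 9: row 6 has {1,2,3,4,8}; col 5 has {2,3,4,5,6,7,8}; box has {1,2,3,5,6,7,8} → only 9 remains.
(6,7) = 6: row 6 has {1,2,3,4,8,9}; col 7 has {1,2,3,5,7,8,9}; box has {1,2,3,4,8,9} → only 6 remains.
(6,8) = 5: row 6 has {1,2,3,4,6,8,9}; col 8 has {3,4,6,7,8,9}; box has {1,2,3,4,6,8,9} → only 5 remains.
(6,9) = 7: row 6 has {1,2,3,4,5,6,8,9}; col 9 has {2,3,4,8,9}; box has {1,2,3,4,5,6,8,9} → only 7 remains.
(7,4) = 6: row 7 has {3,7,8,9}; col 4 has {1,5,7,8}; box has {2,4,7,8} → only 6 remains.
(7,5) = 1: row 7 has {3,6,7,8,9}; col 5 has {2,3,4,5,6,7,8,9}; box has {2,4,6,7,8} → only 1 remains.
(7,6) = 5: row 7 has {1,3,6,7,8,9}; col 6 has {1,2,3,4,6,7,8,9}; box has {1,2,4,6,7,8} → only 5 remains.
(8,4) = 9: row 8 has {1,3,4,5,8}; col 4 has {1,5,6,7,8}; box has {1,2,4,5,6,7,8} → only 9 remains.
(8,8) = 2: row 8 has {1,3,4,5,8,9}; col 8 has {3,4,5,6,7,8,9}; box has {3,5,7,8,9} → only 2 remains.

2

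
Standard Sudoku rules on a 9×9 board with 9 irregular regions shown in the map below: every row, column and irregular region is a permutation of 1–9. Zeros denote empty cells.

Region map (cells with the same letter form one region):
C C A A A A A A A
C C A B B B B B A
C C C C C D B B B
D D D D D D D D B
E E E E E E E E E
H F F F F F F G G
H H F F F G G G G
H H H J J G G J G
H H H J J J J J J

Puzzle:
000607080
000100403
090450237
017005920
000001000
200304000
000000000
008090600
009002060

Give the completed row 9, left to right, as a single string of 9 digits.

179542368

r4c4 = 8 (sole candidate).
r4c9 = 6 (sole candidate).
r8c6 = 3 (sole candidate).
r2c5 = 8 (sole candidate).
r2c6 = 9 (sole candidate).
r2c8 = 5 (sole candidate).
r3c6 = 6 (sole candidate).
r7c6 = 8 (sole candidate).
r2c3 = 2 (sole candidate).
r3c3 = 1 (sole candidate).
r1c1 = 3 (sole candidate).
r1c2 = 2 (sole candidate).
r3c1 = 8 (sole candidate).
r4c1 = 4 (sole candidate).
r4c5 = 3 (sole candidate).
r1c9 = 9 (hidden single in row 1).
r6c8 = 9 (hidden single in row 6).
r7c2 = 3 (hidden single in row 7).
r7c4 = 9 (hidden single in row 7).
r5c1 = 9 (hidden single in row 5).
r8c9 = 2 (hidden single in row 8).
r7c5 = 2 (hidden single in row 7).
r5c4 = 2 (hidden single in row 5).
r9c7 = 3: in row 9, 3 can only go here (every other open cell in that row sees a 3).
r5c3 = 3 (hidden single in row 5).
r9c9 = 8: in row 9, 8 can only go here (every other open cell in that row sees an 8).
r1c3 = 4 (hidden single in column 3).
r1c5 = 1 (sole candidate).
r1c7 = 5 (sole candidate).
r9c1 = 1: in row 9, 1 can only go here (every other open cell in that row sees a 1).
r8c8 = 1 (hidden single in row 8).
r8c2 = 4 (hidden single in row 8).
r9c5 = 4: in row 9, 4 can only go here (every other open cell in that row sees a 4).
r6c7 = 1 (hidden single in region F).
r6c9 = 5 (sole candidate).
r7c7 = 7 (sole candidate).
r7c8 = 4 (sole candidate).
r7c9 = 1 (sole candidate).
r5c7 = 8 (sole candidate).
r5c8 = 7 (sole candidate).
r5c9 = 4 (sole candidate).
r6c3 = 6 (sole candidate).
r6c5 = 7 (sole candidate).
r7c3 = 5 (sole candidate).
r5c5 = 6 (sole candidate).
r6c2 = 8 (sole candidate).
r7c1 = 6 (sole candidate).
r2c1 = 7 (sole candidate).
r2c2 = 6 (sole candidate).
r5c2 = 5 (sole candidate).
r8c1 = 5 (sole candidate).
r8c4 = 7 (sole candidate).
r9c2 = 7: row 9 has {1,2,3,4,6,8,9}; col 2 has {1,2,3,4,5,6,8,9}; region has {1,2,3,4,5,6,8,9} → only 7 remains.
r9c4 = 5: row 9 has {1,2,3,4,6,7,8,9}; col 4 has {1,2,3,4,6,7,8,9}; region has {1,2,3,4,6,7,8,9} → only 5 remains.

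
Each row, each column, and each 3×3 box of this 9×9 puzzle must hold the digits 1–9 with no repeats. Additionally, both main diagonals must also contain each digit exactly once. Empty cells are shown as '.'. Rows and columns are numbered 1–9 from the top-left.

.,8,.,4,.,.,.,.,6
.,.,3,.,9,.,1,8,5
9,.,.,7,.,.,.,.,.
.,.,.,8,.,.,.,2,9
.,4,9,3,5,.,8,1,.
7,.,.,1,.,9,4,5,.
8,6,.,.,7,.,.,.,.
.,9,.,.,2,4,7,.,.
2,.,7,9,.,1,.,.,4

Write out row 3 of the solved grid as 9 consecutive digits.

956718342

r1c1 = 1: row 1 has {4,6,8}; col 1 has {2,7,8,9}; box has {3,8,9}; main diagonal has {4,5,8,9} → only 1 remains.
r1c5 = 3: row 1 has {1,4,6,8}; col 5 has {2,5,7,9}; box has {4,7,9} → only 3 remains.
r3c7 = 3: row 3 has {7,9}; col 7 has {1,4,7,8}; box has {1,5,6,8}; anti-diagonal has {1,2,5,6,8,9} → only 3 remains.
r3c8 = 4: row 3 has {3,7,9}; col 8 has {1,2,5,8}; box has {1,3,5,6,8} → only 4 remains.
r3c9 = 2: row 3 has {3,4,7,9}; col 9 has {4,5,6,9}; box has {1,3,4,5,6,8} → only 2 remains.
r4c6 = 7: row 4 has {2,8,9}; col 6 has {1,4,9}; box has {1,3,5,8,9}; anti-diagonal has {1,2,3,5,6,8,9} → only 7 remains.
r4c7 = 6: row 4 has {2,7,8,9}; col 7 has {1,3,4,7,8}; box has {1,2,4,5,8,9} → only 6 remains.
r5c1 = 6: row 5 has {1,3,4,5,8,9}; col 1 has {1,2,7,8,9}; box has {4,7,9} → only 6 remains.
r5c6 = 2: row 5 has {1,3,4,5,6,8,9}; col 6 has {1,4,7,9}; box has {1,3,5,7,8,9} → only 2 remains.
r5c9 = 7: row 5 has {1,2,3,4,5,6,8,9}; col 9 has {2,4,5,6,9}; box has {1,2,4,5,6,8,9} → only 7 remains.
r6c5 = 6: row 6 has {1,4,5,7,9}; col 5 has {2,3,5,7,9}; box has {1,2,3,5,7,8,9} → only 6 remains.
r6c9 = 3: row 6 has {1,4,5,6,7,9}; col 9 has {2,4,5,6,7,9}; box has {1,2,4,5,6,7,8,9} → only 3 remains.
r7c3 = 4: row 7 has {6,7,8}; col 3 has {3,7,9}; box has {2,6,7,8,9}; anti-diagonal has {1,2,3,5,6,7,8,9} → only 4 remains.
r7c4 = 5: row 7 has {4,6,7,8}; col 4 has {1,3,4,7,8,9}; box has {1,2,4,7,9} → only 5 remains.
r7c6 = 3: row 7 has {4,5,6,7,8}; col 6 has {1,2,4,7,9}; box has {1,2,4,5,7,9} → only 3 remains.
r7c7 = 2: row 7 has {3,4,5,6,7,8}; col 7 has {1,3,4,6,7,8}; box has {4,7}; main diagonal has {1,4,5,8,9} → only 2 remains.
r7c8 = 9: row 7 has {2,3,4,5,6,7,8}; col 8 has {1,2,4,5,8}; box has {2,4,7} → only 9 remains.
r7c9 = 1: row 7 has {2,3,4,5,6,7,8,9}; col 9 has {2,3,4,5,6,7,9}; box has {2,4,7,9} → only 1 remains.
r8c4 = 6: row 8 has {2,4,7,9}; col 4 has {1,3,4,5,7,8,9}; box has {1,2,3,4,5,7,9} → only 6 remains.
r8c8 = 3: row 8 has {2,4,6,7,9}; col 8 has {1,2,4,5,8,9}; box has {1,2,4,7,9}; main diagonal has {1,2,4,5,8,9} → only 3 remains.
r8c9 = 8: row 8 has {2,3,4,6,7,9}; col 9 has {1,2,3,4,5,6,7,9}; box has {1,2,3,4,7,9} → only 8 remains.
r9c5 = 8: row 9 has {1,2,4,7,9}; col 5 has {2,3,5,6,7,9}; box has {1,2,3,4,5,6,7,9} → only 8 remains.
r9c7 = 5: row 9 has {1,2,4,7,8,9}; col 7 has {1,2,3,4,6,7,8}; box has {1,2,3,4,7,8,9} → only 5 remains.
r9c8 = 6: row 9 has {1,2,4,5,7,8,9}; col 8 has {1,2,3,4,5,8,9}; box has {1,2,3,4,5,7,8,9} → only 6 remains.
r1c6 = 5: row 1 has {1,3,4,6,8}; col 6 has {1,2,3,4,7,9}; box has {3,4,7,9} → only 5 remains.
r1c7 = 9: row 1 has {1,3,4,5,6,8}; col 7 has {1,2,3,4,5,6,7,8}; box has {1,2,3,4,5,6,8} → only 9 remains.
r1c8 = 7: row 1 has {1,3,4,5,6,8,9}; col 8 has {1,2,3,4,5,6,8,9}; box has {1,2,3,4,5,6,8,9} → only 7 remains.
r2c1 = 4: row 2 has {1,3,5,8,9}; col 1 has {1,2,6,7,8,9}; box has {1,3,8,9} → only 4 remains.
r2c2 = 7: row 2 has {1,3,4,5,8,9}; col 2 has {4,6,8,9}; box has {1,3,4,8,9}; main diagonal has {1,2,3,4,5,8,9} → only 7 remains.
r2c4 = 2: row 2 has {1,3,4,5,7,8,9}; col 4 has {1,3,4,5,6,7,8,9}; box has {3,4,5,7,9} → only 2 remains.
r2c6 = 6: row 2 has {1,2,3,4,5,7,8,9}; col 6 has {1,2,3,4,5,7,9}; box has {2,3,4,5,7,9} → only 6 remains.
r3c2 = 5: row 3 has {2,3,4,7,9}; col 2 has {4,6,7,8,9}; box has {1,3,4,7,8,9} → only 5 remains.
r3c3 = 6: row 3 has {2,3,4,5,7,9}; col 3 has {3,4,7,9}; box has {1,3,4,5,7,8,9}; main diagonal has {1,2,3,4,5,7,8,9} → only 6 remains.
r3c5 = 1: row 3 has {2,3,4,5,6,7,9}; col 5 has {2,3,5,6,7,8,9}; box has {2,3,4,5,6,7,9} → only 1 remains.
r3c6 = 8: row 3 has {1,2,3,4,5,6,7,9}; col 6 has {1,2,3,4,5,6,7,9}; box has {1,2,3,4,5,6,7,9} → only 8 remains.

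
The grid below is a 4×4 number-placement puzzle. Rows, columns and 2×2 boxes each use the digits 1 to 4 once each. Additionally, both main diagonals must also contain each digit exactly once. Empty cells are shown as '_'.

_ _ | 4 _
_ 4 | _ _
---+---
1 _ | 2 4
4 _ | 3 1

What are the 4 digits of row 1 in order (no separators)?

R1C1 = 3: row 1 has {4}; col 1 has {1,4}; box has {4}; main diagonal has {1,2,4} → only 3 remains.
R1C4 = 2: row 1 has {3,4}; col 4 has {1,4}; box has {4}; anti-diagonal has {4} → only 2 remains.
R2C1 = 2 (sole candidate).
R2C3 = 1 (sole candidate).
R2C4 = 3 (sole candidate).
R3C2 = 3 (sole candidate).
R4C2 = 2 (sole candidate).
R1C2 = 1: row 1 has {2,3,4}; col 2 has {2,3,4}; box has {2,3,4} → only 1 remains.

3142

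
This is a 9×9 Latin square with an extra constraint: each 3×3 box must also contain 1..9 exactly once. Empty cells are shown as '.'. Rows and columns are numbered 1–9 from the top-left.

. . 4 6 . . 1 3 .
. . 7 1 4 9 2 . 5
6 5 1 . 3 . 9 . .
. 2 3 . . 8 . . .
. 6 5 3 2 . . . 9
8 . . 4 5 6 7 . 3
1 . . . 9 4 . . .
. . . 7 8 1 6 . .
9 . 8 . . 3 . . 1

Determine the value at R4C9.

R1C1 = 2 (sole candidate).
R1C5 = 7 (sole candidate).
R1C6 = 5 (sole candidate).
R1C9 = 8 (sole candidate).
R2C1 = 3 (sole candidate).
R2C2 = 8 (sole candidate).
R2C8 = 6 (sole candidate).
R3C6 = 2 (sole candidate).
R4C4 = 9 (sole candidate).
R4C5 = 1 (sole candidate).
R5C6 = 7 (sole candidate).
R6C3 = 9 (sole candidate).
R8C3 = 2 (sole candidate).
R8C9 = 4 (sole candidate).
R9C5 = 6 (sole candidate).
R9C7 = 5 (sole candidate).
R1C2 = 9 (sole candidate).
R3C4 = 8 (sole candidate).
R3C9 = 7 (sole candidate).
R4C7 = 4 (sole candidate).
R4C8 = 5 (sole candidate).
R4C9 = 6: row 4 has {1,2,3,4,5,8,9}; col 9 has {1,3,4,5,7,8,9}; box has {3,4,5,7,9} → only 6 remains.

6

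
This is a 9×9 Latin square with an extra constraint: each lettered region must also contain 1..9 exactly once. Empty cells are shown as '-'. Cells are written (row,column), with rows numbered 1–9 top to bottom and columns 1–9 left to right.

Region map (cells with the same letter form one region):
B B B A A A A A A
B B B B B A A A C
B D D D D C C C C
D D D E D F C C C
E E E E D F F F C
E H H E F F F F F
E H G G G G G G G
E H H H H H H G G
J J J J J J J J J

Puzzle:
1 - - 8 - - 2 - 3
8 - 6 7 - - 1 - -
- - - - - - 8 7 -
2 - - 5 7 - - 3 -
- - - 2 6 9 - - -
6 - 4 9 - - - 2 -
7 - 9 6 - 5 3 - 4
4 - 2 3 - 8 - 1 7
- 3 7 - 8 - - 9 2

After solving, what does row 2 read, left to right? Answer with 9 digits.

(1,3) = 5: row 1 has {1,2,3,8}; col 3 has {2,4,6,7,9}; region has {1,6,7,8} → only 5 remains.
(2,6) = 4: row 2 has {1,6,7,8}; col 6 has {5,8,9}; region has {1,2,3,8} → only 4 remains.
(2,8) = 5: row 2 has {1,4,6,7,8}; col 8 has {1,2,3,7,9}; region has {1,2,3,4,8} → only 5 remains.
(2,9) = 9: row 2 has {1,4,5,6,7,8}; col 9 has {2,3,4,7}; region has {3,7,8} → only 9 remains.
(5,1) = 3: row 5 has {2,6,9}; col 1 has {1,2,4,6,7,8}; region has {2,4,5,6,7,9} → only 3 remains.
(7,2) = 1: row 7 has {3,4,5,6,7,9}; col 2 has {3}; region has {2,3,4,8} → only 1 remains.
(7,5) = 2: row 7 has {1,3,4,5,6,7,9}; col 5 has {6,7,8}; region has {1,3,4,5,6,7,9} → only 2 remains.
(7,8) = 8: row 7 has {1,2,3,4,5,6,7,9}; col 8 has {1,2,3,5,7,9}; region has {1,2,3,4,5,6,7,9} → only 8 remains.
(9,1) = 5: row 9 has {2,3,7,8,9}; col 1 has {1,2,3,4,6,7,8}; region has {2,3,7,8,9} → only 5 remains.
(1,5) = 9: row 1 has {1,2,3,5,8}; col 5 has {2,6,7,8}; region has {1,2,3,4,5,8} → only 9 remains.
(1,8) = 6: row 1 has {1,2,3,5,8,9}; col 8 has {1,2,3,5,7,8,9}; region has {1,2,3,4,5,8,9} → only 6 remains.
(2,2) = 2: row 2 has {1,4,5,6,7,8,9}; col 2 has {1,3}; region has {1,5,6,7,8} → only 2 remains.
(2,5) = 3: row 2 has {1,2,4,5,6,7,8,9}; col 5 has {2,6,7,8,9}; region has {1,2,5,6,7,8} → only 3 remains.

826734159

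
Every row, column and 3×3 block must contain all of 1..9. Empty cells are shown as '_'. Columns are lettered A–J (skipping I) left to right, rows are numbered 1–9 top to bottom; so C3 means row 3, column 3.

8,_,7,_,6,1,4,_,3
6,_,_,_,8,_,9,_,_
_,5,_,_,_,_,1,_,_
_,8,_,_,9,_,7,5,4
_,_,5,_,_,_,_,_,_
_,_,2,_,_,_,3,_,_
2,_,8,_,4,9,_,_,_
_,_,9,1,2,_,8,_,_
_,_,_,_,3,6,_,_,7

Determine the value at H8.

H1 = 2 (sole candidate).
H2 = 7 (sole candidate).
J2 = 5 (sole candidate).
E3 = 7 (sole candidate).
E5 = 1 (sole candidate).
E6 = 5 (sole candidate).
J8 = 6 (sole candidate).
B1 = 9 (sole candidate).
D1 = 5 (sole candidate).
J3 = 8 (sole candidate).
D7 = 7 (sole candidate).
G7 = 5 (sole candidate).
J7 = 1 (sole candidate).
F8 = 5 (sole candidate).
D9 = 8 (sole candidate).
G9 = 2 (sole candidate).
H3 = 6 (sole candidate).
G5 = 6 (sole candidate).
J6 = 9 (sole candidate).
H7 = 3 (sole candidate).
H8 = 4: row 8 has {1,2,5,6,8,9}; col 8 has {2,3,5,6,7}; box has {1,2,3,5,6,7,8} → only 4 remains.

4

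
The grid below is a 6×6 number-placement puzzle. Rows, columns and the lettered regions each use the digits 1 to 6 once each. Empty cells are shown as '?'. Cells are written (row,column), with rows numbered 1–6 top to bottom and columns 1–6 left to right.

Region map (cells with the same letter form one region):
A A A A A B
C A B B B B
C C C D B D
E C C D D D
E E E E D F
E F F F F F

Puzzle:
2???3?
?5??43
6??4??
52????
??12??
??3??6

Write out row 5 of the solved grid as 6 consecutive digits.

(2,1) = 1: row 2 has {3,4,5}; col 1 has {2,5,6}; region has {2,6} → only 1 remains.
(2,4) = 6: row 2 has {1,3,4,5}; col 4 has {2,4}; region has {3,4} → only 6 remains.
(3,2) = 3: row 3 has {4,6}; col 2 has {2,5}; region has {1,2,6} → only 3 remains.
(3,3) = 5: row 3 has {3,4,6}; col 3 has {1,3}; region has {1,2,3,6} → only 5 remains.
(4,3) = 4: row 4 has {2,5}; col 3 has {1,3,5}; region has {1,2,3,5,6} → only 4 remains.
(4,6) = 1: row 4 has {2,4,5}; col 6 has {3,6}; region has {4} → only 1 remains.
(6,1) = 4: row 6 has {3,6}; col 1 has {1,2,5,6}; region has {1,2,5} → only 4 remains.
(6,2) = 1: row 6 has {3,4,6}; col 2 has {2,3,5}; region has {3,6} → only 1 remains.
(6,4) = 5: row 6 has {1,3,4,6}; col 4 has {2,4,6}; region has {1,3,6} → only 5 remains.
(6,5) = 2: row 6 has {1,3,4,5,6}; col 5 has {3,4}; region has {1,3,5,6} → only 2 remains.
(1,3) = 6: row 1 has {2,3}; col 3 has {1,3,4,5}; region has {2,3,5} → only 6 remains.
(1,4) = 1: row 1 has {2,3,6}; col 4 has {2,4,5,6}; region has {2,3,5,6} → only 1 remains.
(1,6) = 5: row 1 has {1,2,3,6}; col 6 has {1,3,6}; region has {3,4,6} → only 5 remains.
(2,3) = 2: row 2 has {1,3,4,5,6}; col 3 has {1,3,4,5,6}; region has {3,4,5,6} → only 2 remains.
(3,5) = 1: row 3 has {3,4,5,6}; col 5 has {2,3,4}; region has {2,3,4,5,6} → only 1 remains.
(3,6) = 2: row 3 has {1,3,4,5,6}; col 6 has {1,3,5,6}; region has {1,4} → only 2 remains.
(4,4) = 3: row 4 has {1,2,4,5}; col 4 has {1,2,4,5,6}; region has {1,2,4} → only 3 remains.
(4,5) = 6: row 4 has {1,2,3,4,5}; col 5 has {1,2,3,4}; region has {1,2,3,4} → only 6 remains.
(5,1) = 3: row 5 has {1,2}; col 1 has {1,2,4,5,6}; region has {1,2,4,5} → only 3 remains.
(5,2) = 6: row 5 has {1,2,3}; col 2 has {1,2,3,5}; region has {1,2,3,4,5} → only 6 remains.
(5,5) = 5: row 5 has {1,2,3,6}; col 5 has {1,2,3,4,6}; region has {1,2,3,4,6} → only 5 remains.
(5,6) = 4: row 5 has {1,2,3,5,6}; col 6 has {1,2,3,5,6}; region has {1,2,3,5,6} → only 4 remains.

361254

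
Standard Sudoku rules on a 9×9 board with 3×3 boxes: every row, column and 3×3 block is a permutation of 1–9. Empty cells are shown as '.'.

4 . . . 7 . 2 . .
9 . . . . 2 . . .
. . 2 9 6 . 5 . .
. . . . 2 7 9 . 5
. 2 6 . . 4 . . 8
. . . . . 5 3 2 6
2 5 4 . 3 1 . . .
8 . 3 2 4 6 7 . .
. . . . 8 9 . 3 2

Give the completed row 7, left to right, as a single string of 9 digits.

254731869

r5c7 = 1: row 5 has {2,4,6,8}; col 7 has {2,3,5,7,9}; box has {2,3,5,6,8,9} → only 1 remains.
r5c8 = 7: row 5 has {1,2,4,6,8}; col 8 has {2,3}; box has {1,2,3,5,6,8,9} → only 7 remains.
r7c4 = 7: row 7 has {1,2,3,4,5}; col 4 has {2,9}; box has {1,2,3,4,6,8,9} → only 7 remains.
r7c9 = 9: row 7 has {1,2,3,4,5,7}; col 9 has {2,5,6,8}; box has {2,3,7} → only 9 remains.
r8c9 = 1: row 8 has {2,3,4,6,7,8}; col 9 has {2,5,6,8,9}; box has {2,3,7,9} → only 1 remains.
r9c4 = 5: row 9 has {2,3,8,9}; col 4 has {2,7,9}; box has {1,2,3,4,6,7,8,9} → only 5 remains.
r1c9 = 3: row 1 has {2,4,7}; col 9 has {1,2,5,6,8,9}; box has {2,5} → only 3 remains.
r4c8 = 4: row 4 has {2,5,7,9}; col 8 has {2,3,7}; box has {1,2,3,5,6,7,8,9} → only 4 remains.
r5c4 = 3: row 5 has {1,2,4,6,7,8}; col 4 has {2,5,7,9}; box has {2,4,5,7} → only 3 remains.
r5c5 = 9: row 5 has {1,2,3,4,6,7,8}; col 5 has {2,3,4,6,7,8}; box has {2,3,4,5,7} → only 9 remains.
r6c5 = 1: row 6 has {2,3,5,6}; col 5 has {2,3,4,6,7,8,9}; box has {2,3,4,5,7,9} → only 1 remains.
r8c2 = 9: row 8 has {1,2,3,4,6,7,8}; col 2 has {2,5}; box has {2,3,4,5,8} → only 9 remains.
r8c8 = 5: row 8 has {1,2,3,4,6,7,8,9}; col 8 has {2,3,4,7}; box has {1,2,3,7,9} → only 5 remains.
r1c6 = 8: row 1 has {2,3,4,7}; col 6 has {1,2,4,5,6,7,9}; box has {2,6,7,9} → only 8 remains.
r2c5 = 5: row 2 has {2,9}; col 5 has {1,2,3,4,6,7,8,9}; box has {2,6,7,8,9} → only 5 remains.
r3c6 = 3: row 3 has {2,5,6,9}; col 6 has {1,2,4,5,6,7,8,9}; box has {2,5,6,7,8,9} → only 3 remains.
r5c1 = 5: row 5 has {1,2,3,4,6,7,8,9}; col 1 has {2,4,8,9}; box has {2,6} → only 5 remains.
r6c1 = 7: row 6 has {1,2,3,5,6}; col 1 has {2,4,5,8,9}; box has {2,5,6} → only 7 remains.
r6c4 = 8: row 6 has {1,2,3,5,6,7}; col 4 has {2,3,5,7,9}; box has {1,2,3,4,5,7,9} → only 8 remains.
r1c4 = 1: row 1 has {2,3,4,7,8}; col 4 has {2,3,5,7,8,9}; box has {2,3,5,6,7,8,9} → only 1 remains.
r2c4 = 4: row 2 has {2,5,9}; col 4 has {1,2,3,5,7,8,9}; box has {1,2,3,5,6,7,8,9} → only 4 remains.
r2c9 = 7: row 2 has {2,4,5,9}; col 9 has {1,2,3,5,6,8,9}; box has {2,3,5} → only 7 remains.
r3c1 = 1: row 3 has {2,3,5,6,9}; col 1 has {2,4,5,7,8,9}; box has {2,4,9} → only 1 remains.
r3c8 = 8: row 3 has {1,2,3,5,6,9}; col 8 has {2,3,4,5,7}; box has {2,3,5,7} → only 8 remains.
r3c9 = 4: row 3 has {1,2,3,5,6,8,9}; col 9 has {1,2,3,5,6,7,8,9}; box has {2,3,5,7,8} → only 4 remains.
r4c1 = 3: row 4 has {2,4,5,7,9}; col 1 has {1,2,4,5,7,8,9}; box has {2,5,6,7} → only 3 remains.
r4c4 = 6: row 4 has {2,3,4,5,7,9}; col 4 has {1,2,3,4,5,7,8,9}; box has {1,2,3,4,5,7,8,9} → only 6 remains.
r6c2 = 4: row 6 has {1,2,3,5,6,7,8}; col 2 has {2,5,9}; box has {2,3,5,6,7} → only 4 remains.
r6c3 = 9: row 6 has {1,2,3,4,5,6,7,8}; col 3 has {2,3,4,6}; box has {2,3,4,5,6,7} → only 9 remains.
r7c8 = 6: row 7 has {1,2,3,4,5,7,9}; col 8 has {2,3,4,5,7,8}; box has {1,2,3,5,7,9} → only 6 remains.
r9c1 = 6: row 9 has {2,3,5,8,9}; col 1 has {1,2,3,4,5,7,8,9}; box has {2,3,4,5,8,9} → only 6 remains.
r9c7 = 4: row 9 has {2,3,5,6,8,9}; col 7 has {1,2,3,5,7,9}; box has {1,2,3,5,6,7,9} → only 4 remains.
r1c2 = 6: row 1 has {1,2,3,4,7,8}; col 2 has {2,4,5,9}; box has {1,2,4,9} → only 6 remains.
r1c3 = 5: row 1 has {1,2,3,4,6,7,8}; col 3 has {2,3,4,6,9}; box has {1,2,4,6,9} → only 5 remains.
r1c8 = 9: row 1 has {1,2,3,4,5,6,7,8}; col 8 has {2,3,4,5,6,7,8}; box has {2,3,4,5,7,8} → only 9 remains.
r2c3 = 8: row 2 has {2,4,5,7,9}; col 3 has {2,3,4,5,6,9}; box has {1,2,4,5,6,9} → only 8 remains.
r2c7 = 6: row 2 has {2,4,5,7,8,9}; col 7 has {1,2,3,4,5,7,9}; box has {2,3,4,5,7,8,9} → only 6 remains.
r2c8 = 1: row 2 has {2,4,5,6,7,8,9}; col 8 has {2,3,4,5,6,7,8,9}; box has {2,3,4,5,6,7,8,9} → only 1 remains.
r3c2 = 7: row 3 has {1,2,3,4,5,6,8,9}; col 2 has {2,4,5,6,9}; box has {1,2,4,5,6,8,9} → only 7 remains.
r4c3 = 1: row 4 has {2,3,4,5,6,7,9}; col 3 has {2,3,4,5,6,8,9}; box has {2,3,4,5,6,7,9} → only 1 remains.
r7c7 = 8: row 7 has {1,2,3,4,5,6,7,9}; col 7 has {1,2,3,4,5,6,7,9}; box has {1,2,3,4,5,6,7,9} → only 8 remains.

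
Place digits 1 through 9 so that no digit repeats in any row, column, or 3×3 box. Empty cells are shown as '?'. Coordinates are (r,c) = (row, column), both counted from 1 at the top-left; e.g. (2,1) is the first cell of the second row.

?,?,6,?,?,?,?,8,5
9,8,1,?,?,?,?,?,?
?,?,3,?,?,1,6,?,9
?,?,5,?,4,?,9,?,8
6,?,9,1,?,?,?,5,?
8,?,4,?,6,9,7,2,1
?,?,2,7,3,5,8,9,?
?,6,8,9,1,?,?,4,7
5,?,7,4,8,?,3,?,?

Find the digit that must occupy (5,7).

(3,8) = 7 (sole candidate).
(5,7) = 4: row 5 has {1,5,6,9}; col 7 has {3,6,7,8,9}; box has {1,2,5,7,8,9} → only 4 remains.

4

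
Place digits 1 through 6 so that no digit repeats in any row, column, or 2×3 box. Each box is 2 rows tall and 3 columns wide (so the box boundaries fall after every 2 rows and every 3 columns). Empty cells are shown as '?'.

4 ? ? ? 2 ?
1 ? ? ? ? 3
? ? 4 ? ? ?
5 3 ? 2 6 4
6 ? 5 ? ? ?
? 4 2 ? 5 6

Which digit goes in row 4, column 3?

1

row 2, column 3 = 6: row 2 has {1,3}; col 3 has {2,4,5}; box has {1,4} → only 6 remains.
row 2, column 5 = 4: row 2 has {1,3,6}; col 5 has {2,5,6}; box has {2,3} → only 4 remains.
row 3, column 1 = 2: row 3 has {4}; col 1 has {1,4,5,6}; box has {3,4,5} → only 2 remains.
row 4, column 3 = 1: row 4 has {2,3,4,5,6}; col 3 has {2,4,5,6}; box has {2,3,4,5} → only 1 remains.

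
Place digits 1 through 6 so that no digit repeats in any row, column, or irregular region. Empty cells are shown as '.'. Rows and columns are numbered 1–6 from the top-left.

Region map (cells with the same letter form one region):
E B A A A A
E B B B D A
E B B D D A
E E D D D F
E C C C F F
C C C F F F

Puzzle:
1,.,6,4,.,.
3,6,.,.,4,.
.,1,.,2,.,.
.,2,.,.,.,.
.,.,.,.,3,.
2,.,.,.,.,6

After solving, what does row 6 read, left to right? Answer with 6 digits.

243156

R2C4 = 5: row 2 has {3,4,6}; col 4 has {2,4}; region has {1,6} → only 5 remains.
R6C4 = 1: row 6 has {2,6}; col 4 has {2,4,5}; region has {3,6} → only 1 remains.
R6C5 = 5: row 6 has {1,2,6}; col 5 has {3,4}; region has {1,3,6} → only 5 remains.
R1C2 = 3: row 1 has {1,4,6}; col 2 has {1,2,6}; region has {1,5,6} → only 3 remains.
R1C5 = 2: row 1 has {1,3,4,6}; col 5 has {3,4,5}; region has {4,6} → only 2 remains.
R1C6 = 5: row 1 has {1,2,3,4,6}; col 6 has {6}; region has {2,4,6} → only 5 remains.
R2C3 = 2: row 2 has {3,4,5,6}; col 3 has {6}; region has {1,3,5,6} → only 2 remains.
R2C6 = 1: row 2 has {2,3,4,5,6}; col 6 has {5,6}; region has {2,4,5,6} → only 1 remains.
R3C3 = 4: row 3 has {1,2}; col 3 has {2,6}; region has {1,2,3,5,6} → only 4 remains.
R3C5 = 6: row 3 has {1,2,4}; col 5 has {2,3,4,5}; region has {2,4} → only 6 remains.
R3C6 = 3: row 3 has {1,2,4,6}; col 6 has {1,5,6}; region has {1,2,4,5,6} → only 3 remains.
R4C4 = 3: row 4 has {2}; col 4 has {1,2,4,5}; region has {2,4,6} → only 3 remains.
R4C5 = 1: row 4 has {2,3}; col 5 has {2,3,4,5,6}; region has {2,3,4,6} → only 1 remains.
R4C6 = 4: row 4 has {1,2,3}; col 6 has {1,3,5,6}; region has {1,3,5,6} → only 4 remains.
R5C4 = 6: row 5 has {3}; col 4 has {1,2,3,4,5}; region has {2} → only 6 remains.
R5C6 = 2: row 5 has {3,6}; col 6 has {1,3,4,5,6}; region has {1,3,4,5,6} → only 2 remains.
R6C2 = 4: row 6 has {1,2,5,6}; col 2 has {1,2,3,6}; region has {2,6} → only 4 remains.
R6C3 = 3: row 6 has {1,2,4,5,6}; col 3 has {2,4,6}; region has {2,4,6} → only 3 remains.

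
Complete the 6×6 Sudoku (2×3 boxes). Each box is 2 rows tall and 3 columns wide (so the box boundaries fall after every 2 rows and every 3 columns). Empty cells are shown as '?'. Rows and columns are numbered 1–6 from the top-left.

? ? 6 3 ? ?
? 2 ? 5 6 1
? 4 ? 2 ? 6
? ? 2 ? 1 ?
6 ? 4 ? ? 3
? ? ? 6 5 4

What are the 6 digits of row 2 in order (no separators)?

r1c6 = 2 (sole candidate).
r2c3 = 3: row 2 has {1,2,5,6}; col 3 has {2,4,6}; box has {2,6} → only 3 remains.
r3c5 = 3 (sole candidate).
r4c4 = 4 (sole candidate).
r4c6 = 5 (sole candidate).
r5c4 = 1 (sole candidate).
r5c5 = 2 (sole candidate).
r6c3 = 1 (sole candidate).
r1c5 = 4 (sole candidate).
r2c1 = 4: row 2 has {1,2,3,5,6}; col 1 has {6}; box has {2,3,6} → only 4 remains.

423561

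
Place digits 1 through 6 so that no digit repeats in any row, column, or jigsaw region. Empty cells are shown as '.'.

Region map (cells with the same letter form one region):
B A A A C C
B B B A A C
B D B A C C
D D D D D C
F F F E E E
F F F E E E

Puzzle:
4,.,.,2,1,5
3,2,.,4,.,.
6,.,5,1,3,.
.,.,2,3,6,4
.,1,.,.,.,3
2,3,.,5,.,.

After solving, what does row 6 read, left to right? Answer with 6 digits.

236541

r1c2 = 6: row 1 has {1,2,4,5}; col 2 has {1,2,3}; region has {1,2,4} → only 6 remains.
r1c3 = 3: row 1 has {1,2,4,5,6}; col 3 has {2,5}; region has {1,2,4,6} → only 3 remains.
r2c3 = 1: row 2 has {2,3,4}; col 3 has {2,3,5}; region has {2,3,4,5,6} → only 1 remains.
r2c5 = 5: row 2 has {1,2,3,4}; col 5 has {1,3,6}; region has {1,2,3,4,6} → only 5 remains.
r2c6 = 6: row 2 has {1,2,3,4,5}; col 6 has {3,4,5}; region has {1,3,4,5} → only 6 remains.
r3c2 = 4: row 3 has {1,3,5,6}; col 2 has {1,2,3,6}; region has {2,3,6} → only 4 remains.
r3c6 = 2: row 3 has {1,3,4,5,6}; col 6 has {3,4,5,6}; region has {1,3,4,5,6} → only 2 remains.
r4c2 = 5: row 4 has {2,3,4,6}; col 2 has {1,2,3,4,6}; region has {2,3,4,6} → only 5 remains.
r5c1 = 5: row 5 has {1,3}; col 1 has {2,3,4,6}; region has {1,2,3} → only 5 remains.
r5c4 = 6: row 5 has {1,3,5}; col 4 has {1,2,3,4,5}; region has {3,5} → only 6 remains.
r6c5 = 4: row 6 has {2,3,5}; col 5 has {1,3,5,6}; region has {3,5,6} → only 4 remains.
r6c6 = 1: row 6 has {2,3,4,5}; col 6 has {2,3,4,5,6}; region has {3,4,5,6} → only 1 remains.
r4c1 = 1: row 4 has {2,3,4,5,6}; col 1 has {2,3,4,5,6}; region has {2,3,4,5,6} → only 1 remains.
r5c3 = 4: row 5 has {1,3,5,6}; col 3 has {1,2,3,5}; region has {1,2,3,5} → only 4 remains.
r5c5 = 2: row 5 has {1,3,4,5,6}; col 5 has {1,3,4,5,6}; region has {1,3,4,5,6} → only 2 remains.
r6c3 = 6: row 6 has {1,2,3,4,5}; col 3 has {1,2,3,4,5}; region has {1,2,3,4,5} → only 6 remains.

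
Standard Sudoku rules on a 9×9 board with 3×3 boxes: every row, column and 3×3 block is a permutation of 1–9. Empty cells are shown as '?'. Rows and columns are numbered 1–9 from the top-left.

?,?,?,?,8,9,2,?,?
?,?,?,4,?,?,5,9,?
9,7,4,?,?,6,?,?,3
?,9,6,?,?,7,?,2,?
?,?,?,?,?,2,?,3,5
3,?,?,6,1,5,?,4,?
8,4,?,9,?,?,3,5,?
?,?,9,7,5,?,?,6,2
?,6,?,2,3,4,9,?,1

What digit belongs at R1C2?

R3C5 = 2 (sole candidate).
R4C5 = 4 (sole candidate).
R4C9 = 8 (sole candidate).
R5C4 = 8 (sole candidate).
R5C5 = 9 (sole candidate).
R6C7 = 7 (sole candidate).
R6C9 = 9 (sole candidate).
R7C5 = 6 (sole candidate).
R7C6 = 1 (sole candidate).
R7C9 = 7 (sole candidate).
R8C1 = 1 (sole candidate).
R8C2 = 3 (sole candidate).
R8C6 = 8 (sole candidate).
R8C7 = 4 (sole candidate).
R9C8 = 8 (sole candidate).
R2C5 = 7 (sole candidate).
R2C6 = 3 (sole candidate).
R2C9 = 6 (sole candidate).
R3C8 = 1 (sole candidate).
R4C1 = 5 (sole candidate).
R4C4 = 3 (sole candidate).
R4C7 = 1 (sole candidate).
R5C2 = 1 (sole candidate).
R5C3 = 7 (sole candidate).
R5C7 = 6 (sole candidate).
R7C3 = 2 (sole candidate).
R9C1 = 7 (sole candidate).
R9C3 = 5 (sole candidate).
R1C1 = 6 (sole candidate).
R1C2 = 5: row 1 has {2,6,8,9}; col 2 has {1,3,4,6,7,9}; box has {4,6,7,9} → only 5 remains.

5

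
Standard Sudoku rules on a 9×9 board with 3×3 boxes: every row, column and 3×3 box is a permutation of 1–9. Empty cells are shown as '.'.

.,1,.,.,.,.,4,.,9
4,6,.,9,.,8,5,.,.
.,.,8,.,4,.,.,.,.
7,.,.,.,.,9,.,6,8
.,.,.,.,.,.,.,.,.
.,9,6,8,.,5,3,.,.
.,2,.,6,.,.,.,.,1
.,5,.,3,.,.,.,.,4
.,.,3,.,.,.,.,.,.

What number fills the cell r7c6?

7

r1c8 = 8: in row 1, 8 can only go here (every other open cell in that row sees an 8).
r3c1 = 9: in row 3, 9 can only go here (every other open cell in that row sees a 9).
r7c1 = 8: row 7 has {1,2,6}; col 1 has {4,7,9}; box has {2,3,5} → only 8 remains.
r3c4 = 5: in row 3, 5 can only go here (every other open cell in that row sees a 5).
r4c3 = 5: in row 4, 5 can only go here (every other open cell in that row sees a 5).
r1c1 = 5: in row 1, 5 can only go here (every other open cell in that row sees a 5).
r5c2 = 8: in row 5, 8 can only go here (every other open cell in that row sees an 8).
r6c8 = 4: in row 6, 4 can only go here (every other open cell in that row sees a 4).
r7c8 = 3: in row 7, 3 can only go here (every other open cell in that row sees a 3).
r7c5 = 5: in row 7, 5 can only go here (every other open cell in that row sees a 5).
r5c1 = 3: in column 1, 3 can only go here (every other open cell in that column sees a 3).
r4c2 = 4: row 4 has {5,6,7,8,9}; col 2 has {1,2,5,6,8,9}; box has {3,5,6,7,8,9} → only 4 remains.
r9c2 = 7: row 9 has {3}; col 2 has {1,2,4,5,6,8,9}; box has {2,3,5,8} → only 7 remains.
r3c2 = 3: row 3 has {4,5,8,9}; col 2 has {1,2,4,5,6,7,8,9}; box has {1,4,5,6,8,9} → only 3 remains.
r4c5 = 3: in row 4, 3 can only go here (every other open cell in that row sees a 3).
r1c6 = 3: in row 1, 3 can only go here (every other open cell in that row sees a 3).
r1c5 = 6: in row 1, 6 can only go here (every other open cell in that row sees a 6).
r2c9 = 3: in row 2, 3 can only go here (every other open cell in that row sees a 3).
r5c6 = 6: in row 5, 6 can only go here (every other open cell in that row sees a 6).
r5c4 = 4: in row 5, 4 can only go here (every other open cell in that row sees a 4).
r9c6 = 4: in row 9, 4 can only go here (every other open cell in that row sees a 4).
r7c6 = 7: row 7 has {1,2,3,5,6,8}; col 6 has {3,4,5,6,8,9}; box has {3,4,5,6} → only 7 remains.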